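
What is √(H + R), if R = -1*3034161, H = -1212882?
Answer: I*√4247043 ≈ 2060.8*I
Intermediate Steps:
R = -3034161
√(H + R) = √(-1212882 - 3034161) = √(-4247043) = I*√4247043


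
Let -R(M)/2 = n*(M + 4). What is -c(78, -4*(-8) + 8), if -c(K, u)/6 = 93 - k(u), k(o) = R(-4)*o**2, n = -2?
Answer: 558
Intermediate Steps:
R(M) = 16 + 4*M (R(M) = -(-4)*(M + 4) = -(-4)*(4 + M) = -2*(-8 - 2*M) = 16 + 4*M)
k(o) = 0 (k(o) = (16 + 4*(-4))*o**2 = (16 - 16)*o**2 = 0*o**2 = 0)
c(K, u) = -558 (c(K, u) = -6*(93 - 1*0) = -6*(93 + 0) = -6*93 = -558)
-c(78, -4*(-8) + 8) = -1*(-558) = 558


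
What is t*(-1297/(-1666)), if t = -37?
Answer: -47989/1666 ≈ -28.805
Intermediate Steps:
t*(-1297/(-1666)) = -(-47989)/(-1666) = -(-47989)*(-1)/1666 = -37*1297/1666 = -47989/1666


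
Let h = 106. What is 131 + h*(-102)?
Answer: -10681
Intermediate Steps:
131 + h*(-102) = 131 + 106*(-102) = 131 - 10812 = -10681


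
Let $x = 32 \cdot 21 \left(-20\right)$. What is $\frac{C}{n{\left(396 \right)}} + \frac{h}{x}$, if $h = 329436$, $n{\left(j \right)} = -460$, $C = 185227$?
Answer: $- \frac{11004131}{25760} \approx -427.18$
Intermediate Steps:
$x = -13440$ ($x = 672 \left(-20\right) = -13440$)
$\frac{C}{n{\left(396 \right)}} + \frac{h}{x} = \frac{185227}{-460} + \frac{329436}{-13440} = 185227 \left(- \frac{1}{460}\right) + 329436 \left(- \frac{1}{13440}\right) = - \frac{185227}{460} - \frac{27453}{1120} = - \frac{11004131}{25760}$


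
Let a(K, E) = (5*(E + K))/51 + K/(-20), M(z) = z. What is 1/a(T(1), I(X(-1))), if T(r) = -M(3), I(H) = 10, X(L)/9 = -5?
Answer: 1020/853 ≈ 1.1958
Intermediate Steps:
X(L) = -45 (X(L) = 9*(-5) = -45)
T(r) = -3 (T(r) = -1*3 = -3)
a(K, E) = 5*E/51 + 49*K/1020 (a(K, E) = (5*E + 5*K)*(1/51) + K*(-1/20) = (5*E/51 + 5*K/51) - K/20 = 5*E/51 + 49*K/1020)
1/a(T(1), I(X(-1))) = 1/((5/51)*10 + (49/1020)*(-3)) = 1/(50/51 - 49/340) = 1/(853/1020) = 1020/853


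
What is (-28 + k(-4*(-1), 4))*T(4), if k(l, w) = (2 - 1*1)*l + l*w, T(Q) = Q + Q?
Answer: -64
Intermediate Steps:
T(Q) = 2*Q
k(l, w) = l + l*w (k(l, w) = (2 - 1)*l + l*w = 1*l + l*w = l + l*w)
(-28 + k(-4*(-1), 4))*T(4) = (-28 + (-4*(-1))*(1 + 4))*(2*4) = (-28 + 4*5)*8 = (-28 + 20)*8 = -8*8 = -64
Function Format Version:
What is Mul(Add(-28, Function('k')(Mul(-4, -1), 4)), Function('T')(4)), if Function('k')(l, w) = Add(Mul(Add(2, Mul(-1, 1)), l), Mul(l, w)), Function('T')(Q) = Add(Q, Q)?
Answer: -64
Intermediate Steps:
Function('T')(Q) = Mul(2, Q)
Function('k')(l, w) = Add(l, Mul(l, w)) (Function('k')(l, w) = Add(Mul(Add(2, -1), l), Mul(l, w)) = Add(Mul(1, l), Mul(l, w)) = Add(l, Mul(l, w)))
Mul(Add(-28, Function('k')(Mul(-4, -1), 4)), Function('T')(4)) = Mul(Add(-28, Mul(Mul(-4, -1), Add(1, 4))), Mul(2, 4)) = Mul(Add(-28, Mul(4, 5)), 8) = Mul(Add(-28, 20), 8) = Mul(-8, 8) = -64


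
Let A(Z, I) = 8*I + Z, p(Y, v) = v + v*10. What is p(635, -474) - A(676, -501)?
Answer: -1882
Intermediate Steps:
p(Y, v) = 11*v (p(Y, v) = v + 10*v = 11*v)
A(Z, I) = Z + 8*I
p(635, -474) - A(676, -501) = 11*(-474) - (676 + 8*(-501)) = -5214 - (676 - 4008) = -5214 - 1*(-3332) = -5214 + 3332 = -1882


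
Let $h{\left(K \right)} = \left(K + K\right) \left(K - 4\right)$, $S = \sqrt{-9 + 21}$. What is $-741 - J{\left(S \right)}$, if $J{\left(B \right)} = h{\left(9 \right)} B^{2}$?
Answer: $-1821$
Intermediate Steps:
$S = 2 \sqrt{3}$ ($S = \sqrt{12} = 2 \sqrt{3} \approx 3.4641$)
$h{\left(K \right)} = 2 K \left(-4 + K\right)$
$J{\left(B \right)} = 90 B^{2}$ ($J{\left(B \right)} = 2 \cdot 9 \left(-4 + 9\right) B^{2} = 2 \cdot 9 \cdot 5 B^{2} = 90 B^{2}$)
$-741 - J{\left(S \right)} = -741 - 90 \left(2 \sqrt{3}\right)^{2} = -741 - 90 \cdot 12 = -741 - 1080 = -1821$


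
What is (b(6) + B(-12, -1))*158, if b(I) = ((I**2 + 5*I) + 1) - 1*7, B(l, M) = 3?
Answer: 9954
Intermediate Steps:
b(I) = -6 + I**2 + 5*I (b(I) = (1 + I**2 + 5*I) - 7 = -6 + I**2 + 5*I)
(b(6) + B(-12, -1))*158 = ((-6 + 6**2 + 5*6) + 3)*158 = ((-6 + 36 + 30) + 3)*158 = (60 + 3)*158 = 63*158 = 9954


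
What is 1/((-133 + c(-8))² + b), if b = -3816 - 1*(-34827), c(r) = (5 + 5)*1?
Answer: 1/46140 ≈ 2.1673e-5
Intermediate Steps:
c(r) = 10 (c(r) = 10*1 = 10)
b = 31011 (b = -3816 + 34827 = 31011)
1/((-133 + c(-8))² + b) = 1/((-133 + 10)² + 31011) = 1/((-123)² + 31011) = 1/(15129 + 31011) = 1/46140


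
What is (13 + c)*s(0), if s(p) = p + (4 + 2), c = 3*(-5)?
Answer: -12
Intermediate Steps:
c = -15
s(p) = 6 + p (s(p) = p + 6 = 6 + p)
(13 + c)*s(0) = (13 - 15)*(6 + 0) = -2*6 = -12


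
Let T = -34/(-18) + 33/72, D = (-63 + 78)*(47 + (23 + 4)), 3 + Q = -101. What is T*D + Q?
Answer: 30017/12 ≈ 2501.4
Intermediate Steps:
Q = -104 (Q = -3 - 101 = -104)
D = 1110 (D = 15*(47 + 27) = 15*74 = 1110)
T = 169/72 (T = -34*(-1/18) + 33*(1/72) = 17/9 + 11/24 = 169/72 ≈ 2.3472)
T*D + Q = (169/72)*1110 - 104 = 31265/12 - 104 = 30017/12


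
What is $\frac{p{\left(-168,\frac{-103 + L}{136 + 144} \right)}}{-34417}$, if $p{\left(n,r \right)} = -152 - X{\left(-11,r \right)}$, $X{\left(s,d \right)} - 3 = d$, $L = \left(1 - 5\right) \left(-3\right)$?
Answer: $\frac{6187}{1376680} \approx 0.0044941$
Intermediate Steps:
$L = 12$ ($L = \left(1 - 5\right) \left(-3\right) = \left(-4\right) \left(-3\right) = 12$)
$X{\left(s,d \right)} = 3 + d$
$p{\left(n,r \right)} = -155 - r$ ($p{\left(n,r \right)} = -152 - \left(3 + r\right) = -155 - r$)
$\frac{p{\left(-168,\frac{-103 + L}{136 + 144} \right)}}{-34417} = \frac{-155 - \frac{-103 + 12}{136 + 144}}{-34417} = \left(-155 - - \frac{91}{280}\right) \left(- \frac{1}{34417}\right) = \left(-155 - \left(-91\right) \frac{1}{280}\right) \left(- \frac{1}{34417}\right) = \left(-155 - - \frac{13}{40}\right) \left(- \frac{1}{34417}\right) = \left(-155 + \frac{13}{40}\right) \left(- \frac{1}{34417}\right) = \left(- \frac{6187}{40}\right) \left(- \frac{1}{34417}\right) = \frac{6187}{1376680}$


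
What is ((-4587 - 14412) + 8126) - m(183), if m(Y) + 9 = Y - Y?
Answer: -10864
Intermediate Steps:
m(Y) = -9 (m(Y) = -9 + (Y - Y) = -9 + 0 = -9)
((-4587 - 14412) + 8126) - m(183) = ((-4587 - 14412) + 8126) - 1*(-9) = (-18999 + 8126) + 9 = -10873 + 9 = -10864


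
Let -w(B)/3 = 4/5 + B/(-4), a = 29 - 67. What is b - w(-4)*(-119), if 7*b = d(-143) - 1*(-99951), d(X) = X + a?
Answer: 476359/35 ≈ 13610.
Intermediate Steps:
a = -38
d(X) = -38 + X (d(X) = X - 38 = -38 + X)
w(B) = -12/5 + 3*B/4 (w(B) = -3*(4/5 + B/(-4)) = -3*(4*(⅕) + B*(-¼)) = -3*(⅘ - B/4) = -12/5 + 3*B/4)
b = 99770/7 (b = ((-38 - 143) - 1*(-99951))/7 = (-181 + 99951)/7 = (⅐)*99770 = 99770/7 ≈ 14253.)
b - w(-4)*(-119) = 99770/7 - (-12/5 + (¾)*(-4))*(-119) = 99770/7 - (-12/5 - 3)*(-119) = 99770/7 - (-27)*(-119)/5 = 99770/7 - 1*3213/5 = 99770/7 - 3213/5 = 476359/35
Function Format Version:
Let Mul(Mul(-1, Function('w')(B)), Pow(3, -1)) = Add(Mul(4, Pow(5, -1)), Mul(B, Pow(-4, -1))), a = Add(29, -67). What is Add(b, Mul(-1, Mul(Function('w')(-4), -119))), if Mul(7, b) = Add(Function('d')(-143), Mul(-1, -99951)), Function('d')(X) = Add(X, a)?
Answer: Rational(476359, 35) ≈ 13610.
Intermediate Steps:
a = -38
Function('d')(X) = Add(-38, X) (Function('d')(X) = Add(X, -38) = Add(-38, X))
Function('w')(B) = Add(Rational(-12, 5), Mul(Rational(3, 4), B)) (Function('w')(B) = Mul(-3, Add(Mul(4, Pow(5, -1)), Mul(B, Pow(-4, -1)))) = Mul(-3, Add(Mul(4, Rational(1, 5)), Mul(B, Rational(-1, 4)))) = Mul(-3, Add(Rational(4, 5), Mul(Rational(-1, 4), B))) = Add(Rational(-12, 5), Mul(Rational(3, 4), B)))
b = Rational(99770, 7) (b = Mul(Rational(1, 7), Add(Add(-38, -143), Mul(-1, -99951))) = Mul(Rational(1, 7), Add(-181, 99951)) = Mul(Rational(1, 7), 99770) = Rational(99770, 7) ≈ 14253.)
Add(b, Mul(-1, Mul(Function('w')(-4), -119))) = Add(Rational(99770, 7), Mul(-1, Mul(Add(Rational(-12, 5), Mul(Rational(3, 4), -4)), -119))) = Add(Rational(99770, 7), Mul(-1, Mul(Add(Rational(-12, 5), -3), -119))) = Add(Rational(99770, 7), Mul(-1, Mul(Rational(-27, 5), -119))) = Add(Rational(99770, 7), Mul(-1, Rational(3213, 5))) = Add(Rational(99770, 7), Rational(-3213, 5)) = Rational(476359, 35)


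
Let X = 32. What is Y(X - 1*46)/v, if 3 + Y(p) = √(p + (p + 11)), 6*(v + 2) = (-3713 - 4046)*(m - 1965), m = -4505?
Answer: -9/25100359 + 3*I*√17/25100359 ≈ -3.5856e-7 + 4.9279e-7*I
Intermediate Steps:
v = 25100359/3 (v = -2 + ((-3713 - 4046)*(-4505 - 1965))/6 = -2 + (-7759*(-6470))/6 = -2 + (⅙)*50200730 = -2 + 25100365/3 = 25100359/3 ≈ 8.3668e+6)
Y(p) = -3 + √(11 + 2*p) (Y(p) = -3 + √(p + (p + 11)) = -3 + √(p + (11 + p)) = -3 + √(11 + 2*p))
Y(X - 1*46)/v = (-3 + √(11 + 2*(32 - 1*46)))/(25100359/3) = (-3 + √(11 + 2*(32 - 46)))*(3/25100359) = (-3 + √(11 + 2*(-14)))*(3/25100359) = (-3 + √(11 - 28))*(3/25100359) = (-3 + √(-17))*(3/25100359) = (-3 + I*√17)*(3/25100359) = -9/25100359 + 3*I*√17/25100359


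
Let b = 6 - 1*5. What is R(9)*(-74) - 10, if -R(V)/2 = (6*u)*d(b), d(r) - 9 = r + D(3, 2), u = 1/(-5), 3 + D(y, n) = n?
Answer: -8042/5 ≈ -1608.4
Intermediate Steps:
D(y, n) = -3 + n
b = 1 (b = 6 - 5 = 1)
u = -1/5 ≈ -0.20000
d(r) = 8 + r (d(r) = 9 + (r + (-3 + 2)) = 9 + (r - 1) = 9 + (-1 + r) = 8 + r)
R(V) = 108/5 (R(V) = -2*6*(-1/5)*(8 + 1) = -(-12)*9/5 = -2*(-54/5) = 108/5)
R(9)*(-74) - 10 = (108/5)*(-74) - 10 = -7992/5 - 10 = -8042/5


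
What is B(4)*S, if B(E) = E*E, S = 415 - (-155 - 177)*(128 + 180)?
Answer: 1642736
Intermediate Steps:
S = 102671 (S = 415 - (-332)*308 = 415 - 1*(-102256) = 415 + 102256 = 102671)
B(E) = E²
B(4)*S = 4²*102671 = 16*102671 = 1642736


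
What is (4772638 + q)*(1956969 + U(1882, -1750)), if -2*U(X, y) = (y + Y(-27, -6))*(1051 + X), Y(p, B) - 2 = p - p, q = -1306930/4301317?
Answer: 92797834277035476876/4301317 ≈ 2.1574e+13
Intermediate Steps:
q = -1306930/4301317 ≈ -0.30384
Y(p, B) = 2 (Y(p, B) = 2 + (p - p) = 2 + 0 = 2)
U(X, y) = -(2 + y)*(1051 + X)/2 (U(X, y) = -(y + 2)*(1051 + X)/2 = -(2 + y)*(1051 + X)/2)
(4772638 + q)*(1956969 + U(1882, -1750)) = (4772638 - 1306930/4301317)*(1956969 + (-1051 - 1*1882 - 1051/2*(-1750) - ½*1882*(-1750))) = 20528627657316*(1956969 + (-1051 - 1882 + 919625 + 1646750))/4301317 = 20528627657316*(1956969 + 2563442)/4301317 = (20528627657316/4301317)*4520411 = 92797834277035476876/4301317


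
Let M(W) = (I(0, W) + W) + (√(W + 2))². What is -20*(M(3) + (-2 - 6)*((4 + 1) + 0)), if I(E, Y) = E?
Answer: 640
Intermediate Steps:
M(W) = 2 + 2*W (M(W) = (0 + W) + (√(W + 2))² = W + (√(2 + W))² = W + (2 + W) = 2 + 2*W)
-20*(M(3) + (-2 - 6)*((4 + 1) + 0)) = -20*((2 + 2*3) + (-2 - 6)*((4 + 1) + 0)) = -20*((2 + 6) - 8*(5 + 0)) = -20*(8 - 8*5) = -20*(8 - 40) = -20*(-32) = 640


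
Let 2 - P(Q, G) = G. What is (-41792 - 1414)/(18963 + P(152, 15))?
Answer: -57/25 ≈ -2.2800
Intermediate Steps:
P(Q, G) = 2 - G
(-41792 - 1414)/(18963 + P(152, 15)) = (-41792 - 1414)/(18963 + (2 - 1*15)) = -43206/(18963 + (2 - 15)) = -43206/(18963 - 13) = -43206/18950 = -43206*1/18950 = -57/25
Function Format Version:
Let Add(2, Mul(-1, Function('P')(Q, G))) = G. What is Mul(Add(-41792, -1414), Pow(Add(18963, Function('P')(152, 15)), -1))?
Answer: Rational(-57, 25) ≈ -2.2800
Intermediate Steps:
Function('P')(Q, G) = Add(2, Mul(-1, G))
Mul(Add(-41792, -1414), Pow(Add(18963, Function('P')(152, 15)), -1)) = Mul(Add(-41792, -1414), Pow(Add(18963, Add(2, Mul(-1, 15))), -1)) = Mul(-43206, Pow(Add(18963, Add(2, -15)), -1)) = Mul(-43206, Pow(Add(18963, -13), -1)) = Mul(-43206, Pow(18950, -1)) = Mul(-43206, Rational(1, 18950)) = Rational(-57, 25)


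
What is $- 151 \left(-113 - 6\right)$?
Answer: $17969$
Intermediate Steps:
$- 151 \left(-113 - 6\right) = \left(-151\right) \left(-119\right) = 17969$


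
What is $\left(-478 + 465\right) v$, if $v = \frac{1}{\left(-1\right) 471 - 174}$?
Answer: $\frac{13}{645} \approx 0.020155$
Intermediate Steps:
$v = - \frac{1}{645}$ ($v = \frac{1}{-471 - 174} = \frac{1}{-645} = - \frac{1}{645} \approx -0.0015504$)
$\left(-478 + 465\right) v = \left(-478 + 465\right) \left(- \frac{1}{645}\right) = \left(-13\right) \left(- \frac{1}{645}\right) = \frac{13}{645}$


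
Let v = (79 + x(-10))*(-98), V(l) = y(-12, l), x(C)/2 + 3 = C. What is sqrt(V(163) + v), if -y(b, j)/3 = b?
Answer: I*sqrt(5158) ≈ 71.819*I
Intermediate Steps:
x(C) = -6 + 2*C
y(b, j) = -3*b
V(l) = 36 (V(l) = -3*(-12) = 36)
v = -5194 (v = (79 + (-6 + 2*(-10)))*(-98) = (79 + (-6 - 20))*(-98) = (79 - 26)*(-98) = 53*(-98) = -5194)
sqrt(V(163) + v) = sqrt(36 - 5194) = sqrt(-5158) = I*sqrt(5158)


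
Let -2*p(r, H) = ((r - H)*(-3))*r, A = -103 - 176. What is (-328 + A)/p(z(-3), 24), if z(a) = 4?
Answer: 607/120 ≈ 5.0583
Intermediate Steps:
A = -279
p(r, H) = -r*(-3*r + 3*H)/2 (p(r, H) = -(r - H)*(-3)*r/2 = -(-3*r + 3*H)*r/2 = -r*(-3*r + 3*H)/2)
(-328 + A)/p(z(-3), 24) = (-328 - 279)/(((3/2)*4*(4 - 1*24))) = -607*1/(6*(4 - 24)) = -607/((3/2)*4*(-20)) = -607/(-120) = -607*(-1/120) = 607/120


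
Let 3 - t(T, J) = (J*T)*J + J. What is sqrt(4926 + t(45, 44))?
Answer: I*sqrt(82235) ≈ 286.77*I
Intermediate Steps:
t(T, J) = 3 - J - T*J**2 (t(T, J) = 3 - ((J*T)*J + J) = 3 - (T*J**2 + J) = 3 - (J + T*J**2) = 3 + (-J - T*J**2) = 3 - J - T*J**2)
sqrt(4926 + t(45, 44)) = sqrt(4926 + (3 - 1*44 - 1*45*44**2)) = sqrt(4926 + (3 - 44 - 1*45*1936)) = sqrt(4926 + (3 - 44 - 87120)) = sqrt(4926 - 87161) = sqrt(-82235) = I*sqrt(82235)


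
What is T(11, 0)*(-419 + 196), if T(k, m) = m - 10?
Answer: 2230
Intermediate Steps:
T(k, m) = -10 + m
T(11, 0)*(-419 + 196) = (-10 + 0)*(-419 + 196) = -10*(-223) = 2230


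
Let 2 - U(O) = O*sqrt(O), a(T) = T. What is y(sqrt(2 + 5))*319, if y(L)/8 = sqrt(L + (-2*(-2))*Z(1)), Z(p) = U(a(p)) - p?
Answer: 2552*7**(1/4) ≈ 4151.0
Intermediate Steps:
U(O) = 2 - O**(3/2) (U(O) = 2 - O*sqrt(O) = 2 - O**(3/2))
Z(p) = 2 - p - p**(3/2) (Z(p) = (2 - p**(3/2)) - p = 2 - p - p**(3/2))
y(L) = 8*sqrt(L) (y(L) = 8*sqrt(L + (-2*(-2))*(2 - 1*1 - 1**(3/2))) = 8*sqrt(L + 4*(2 - 1 - 1*1)) = 8*sqrt(L + 4*(2 - 1 - 1)) = 8*sqrt(L + 4*0) = 8*sqrt(L + 0) = 8*sqrt(L))
y(sqrt(2 + 5))*319 = (8*sqrt(sqrt(2 + 5)))*319 = (8*sqrt(sqrt(7)))*319 = (8*7**(1/4))*319 = 2552*7**(1/4)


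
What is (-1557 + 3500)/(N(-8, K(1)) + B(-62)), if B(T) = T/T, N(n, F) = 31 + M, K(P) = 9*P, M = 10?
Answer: 1943/42 ≈ 46.262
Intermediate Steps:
N(n, F) = 41 (N(n, F) = 31 + 10 = 41)
B(T) = 1
(-1557 + 3500)/(N(-8, K(1)) + B(-62)) = (-1557 + 3500)/(41 + 1) = 1943/42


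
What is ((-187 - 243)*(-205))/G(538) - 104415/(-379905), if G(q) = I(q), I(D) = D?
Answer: 1118160034/6812963 ≈ 164.12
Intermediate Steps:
G(q) = q
((-187 - 243)*(-205))/G(538) - 104415/(-379905) = ((-187 - 243)*(-205))/538 - 104415/(-379905) = -430*(-205)*(1/538) - 104415*(-1/379905) = 88150*(1/538) + 6961/25327 = 44075/269 + 6961/25327 = 1118160034/6812963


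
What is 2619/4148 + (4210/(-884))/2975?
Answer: 20206603/32084780 ≈ 0.62979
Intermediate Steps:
2619/4148 + (4210/(-884))/2975 = 2619*(1/4148) + (4210*(-1/884))*(1/2975) = 2619/4148 - 2105/442*1/2975 = 2619/4148 - 421/262990 = 20206603/32084780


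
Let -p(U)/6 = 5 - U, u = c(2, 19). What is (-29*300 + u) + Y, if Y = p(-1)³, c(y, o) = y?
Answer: -55354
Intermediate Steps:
u = 2
p(U) = -30 + 6*U (p(U) = -6*(5 - U) = -30 + 6*U)
Y = -46656 (Y = (-30 + 6*(-1))³ = (-30 - 6)³ = (-36)³ = -46656)
(-29*300 + u) + Y = (-29*300 + 2) - 46656 = (-8700 + 2) - 46656 = -8698 - 46656 = -55354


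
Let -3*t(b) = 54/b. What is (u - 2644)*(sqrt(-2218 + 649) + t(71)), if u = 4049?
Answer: -25290/71 + 1405*I*sqrt(1569) ≈ -356.2 + 55653.0*I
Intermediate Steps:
t(b) = -18/b
(u - 2644)*(sqrt(-2218 + 649) + t(71)) = (4049 - 2644)*(sqrt(-2218 + 649) - 18/71) = 1405*(sqrt(-1569) - 18*1/71) = 1405*(I*sqrt(1569) - 18/71) = 1405*(-18/71 + I*sqrt(1569)) = -25290/71 + 1405*I*sqrt(1569)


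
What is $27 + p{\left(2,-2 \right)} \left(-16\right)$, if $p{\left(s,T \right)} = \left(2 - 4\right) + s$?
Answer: $27$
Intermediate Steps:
$p{\left(s,T \right)} = -2 + s$
$27 + p{\left(2,-2 \right)} \left(-16\right) = 27 + \left(-2 + 2\right) \left(-16\right) = 27 + 0 \left(-16\right) = 27 + 0 = 27$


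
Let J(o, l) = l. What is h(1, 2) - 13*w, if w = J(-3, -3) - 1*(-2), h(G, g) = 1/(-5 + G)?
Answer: 51/4 ≈ 12.750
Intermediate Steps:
w = -1 (w = -3 - 1*(-2) = -3 + 2 = -1)
h(1, 2) - 13*w = 1/(-5 + 1) - 13*(-1) = 1/(-4) + 13 = -¼ + 13 = 51/4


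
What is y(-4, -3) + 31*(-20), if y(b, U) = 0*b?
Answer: -620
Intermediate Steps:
y(b, U) = 0
y(-4, -3) + 31*(-20) = 0 + 31*(-20) = 0 - 620 = -620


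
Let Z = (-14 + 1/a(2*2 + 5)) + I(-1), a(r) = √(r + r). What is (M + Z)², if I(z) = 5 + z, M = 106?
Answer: (576 + √2)²/36 ≈ 9261.3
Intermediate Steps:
a(r) = √2*√r (a(r) = √(2*r) = √2*√r)
Z = -10 + √2/6 (Z = (-14 + 1/(√2*√(2*2 + 5))) + (5 - 1) = (-14 + 1/(√2*√(4 + 5))) + 4 = (-14 + 1/(√2*√9)) + 4 = (-14 + 1/(√2*3)) + 4 = (-14 + 1/(3*√2)) + 4 = (-14 + √2/6) + 4 = -10 + √2/6 ≈ -9.7643)
(M + Z)² = (106 + (-10 + √2/6))² = (96 + √2/6)²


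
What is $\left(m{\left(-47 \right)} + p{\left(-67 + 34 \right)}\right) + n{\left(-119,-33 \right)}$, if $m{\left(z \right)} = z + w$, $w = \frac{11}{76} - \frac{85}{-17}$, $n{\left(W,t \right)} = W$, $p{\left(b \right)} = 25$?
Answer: $- \frac{10325}{76} \approx -135.86$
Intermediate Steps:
$w = \frac{391}{76}$ ($w = 11 \cdot \frac{1}{76} - -5 = \frac{11}{76} + 5 = \frac{391}{76} \approx 5.1447$)
$m{\left(z \right)} = \frac{391}{76} + z$ ($m{\left(z \right)} = z + \frac{391}{76} = \frac{391}{76} + z$)
$\left(m{\left(-47 \right)} + p{\left(-67 + 34 \right)}\right) + n{\left(-119,-33 \right)} = \left(\left(\frac{391}{76} - 47\right) + 25\right) - 119 = \left(- \frac{3181}{76} + 25\right) - 119 = - \frac{1281}{76} - 119 = - \frac{10325}{76}$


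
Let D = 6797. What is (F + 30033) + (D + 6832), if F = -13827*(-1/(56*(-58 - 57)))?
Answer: 281169453/6440 ≈ 43660.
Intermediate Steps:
F = -13827/6440 (F = -13827/((-115*(-56))) = -13827/6440 ≈ -2.1470)
(F + 30033) + (D + 6832) = (-13827/6440 + 30033) + (6797 + 6832) = 193398693/6440 + 13629 = 281169453/6440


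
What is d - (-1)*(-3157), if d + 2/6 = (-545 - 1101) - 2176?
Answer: -20938/3 ≈ -6979.3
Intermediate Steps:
d = -11467/3 (d = -1/3 + ((-545 - 1101) - 2176) = -1/3 + (-1646 - 2176) = -1/3 - 3822 = -11467/3 ≈ -3822.3)
d - (-1)*(-3157) = -11467/3 - (-1)*(-3157) = -11467/3 - 1*3157 = -11467/3 - 3157 = -20938/3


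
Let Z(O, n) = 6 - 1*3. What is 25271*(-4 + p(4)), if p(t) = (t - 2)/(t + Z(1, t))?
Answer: -657046/7 ≈ -93864.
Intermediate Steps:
Z(O, n) = 3 (Z(O, n) = 6 - 3 = 3)
p(t) = (-2 + t)/(3 + t) (p(t) = (t - 2)/(t + 3) = (-2 + t)/(3 + t))
25271*(-4 + p(4)) = 25271*(-4 + (-2 + 4)/(3 + 4)) = 25271*(-4 + 2/7) = 25271*(-26/7) = -657046/7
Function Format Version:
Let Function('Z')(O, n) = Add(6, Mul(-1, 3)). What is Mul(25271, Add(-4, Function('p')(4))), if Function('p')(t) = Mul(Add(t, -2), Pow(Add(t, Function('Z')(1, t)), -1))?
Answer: Rational(-657046, 7) ≈ -93864.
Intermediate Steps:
Function('Z')(O, n) = 3 (Function('Z')(O, n) = Add(6, -3) = 3)
Function('p')(t) = Mul(Pow(Add(3, t), -1), Add(-2, t)) (Function('p')(t) = Mul(Add(t, -2), Pow(Add(t, 3), -1)) = Mul(Add(-2, t), Pow(Add(3, t), -1)) = Mul(Pow(Add(3, t), -1), Add(-2, t)))
Mul(25271, Add(-4, Function('p')(4))) = Mul(25271, Add(-4, Mul(Pow(Add(3, 4), -1), Add(-2, 4)))) = Mul(25271, Add(-4, Mul(Pow(7, -1), 2))) = Mul(25271, Add(-4, Mul(Rational(1, 7), 2))) = Mul(25271, Add(-4, Rational(2, 7))) = Mul(25271, Rational(-26, 7)) = Rational(-657046, 7)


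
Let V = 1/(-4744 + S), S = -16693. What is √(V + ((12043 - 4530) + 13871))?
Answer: √9826909595659/21437 ≈ 146.23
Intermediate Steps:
V = -1/21437 (V = 1/(-4744 - 16693) = 1/(-21437) = -1/21437 ≈ -4.6648e-5)
√(V + ((12043 - 4530) + 13871)) = √(-1/21437 + ((12043 - 4530) + 13871)) = √(-1/21437 + (7513 + 13871)) = √(-1/21437 + 21384) = √(458408807/21437) = √9826909595659/21437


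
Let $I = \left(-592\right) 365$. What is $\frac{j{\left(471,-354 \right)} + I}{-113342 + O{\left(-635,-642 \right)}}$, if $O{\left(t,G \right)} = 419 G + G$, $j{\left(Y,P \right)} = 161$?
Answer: $\frac{215919}{382982} \approx 0.56378$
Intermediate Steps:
$I = -216080$
$O{\left(t,G \right)} = 420 G$
$\frac{j{\left(471,-354 \right)} + I}{-113342 + O{\left(-635,-642 \right)}} = \frac{161 - 216080}{-113342 + 420 \left(-642\right)} = - \frac{215919}{-113342 - 269640} = - \frac{215919}{-382982} = \left(-215919\right) \left(- \frac{1}{382982}\right) = \frac{215919}{382982}$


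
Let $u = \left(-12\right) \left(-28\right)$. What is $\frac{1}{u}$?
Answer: $\frac{1}{336} \approx 0.0029762$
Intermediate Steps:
$u = 336$
$\frac{1}{u} = \frac{1}{336}$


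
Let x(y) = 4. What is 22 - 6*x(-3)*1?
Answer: -2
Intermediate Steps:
22 - 6*x(-3)*1 = 22 - 6*4*1 = 22 - 24*1 = 22 - 24 = -2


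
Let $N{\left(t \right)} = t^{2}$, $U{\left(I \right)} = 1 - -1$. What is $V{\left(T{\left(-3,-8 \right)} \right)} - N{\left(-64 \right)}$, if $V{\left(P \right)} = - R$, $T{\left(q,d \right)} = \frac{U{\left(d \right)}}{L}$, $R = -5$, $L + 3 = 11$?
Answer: $-4091$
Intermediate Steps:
$L = 8$ ($L = -3 + 11 = 8$)
$U{\left(I \right)} = 2$ ($U{\left(I \right)} = 1 + 1 = 2$)
$T{\left(q,d \right)} = \frac{1}{4}$ ($T{\left(q,d \right)} = \frac{2}{8} = 2 \cdot \frac{1}{8} = \frac{1}{4}$)
$V{\left(P \right)} = 5$ ($V{\left(P \right)} = \left(-1\right) \left(-5\right) = 5$)
$V{\left(T{\left(-3,-8 \right)} \right)} - N{\left(-64 \right)} = 5 - \left(-64\right)^{2} = 5 - 4096 = -4091$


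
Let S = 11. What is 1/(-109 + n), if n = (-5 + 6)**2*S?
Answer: -1/98 ≈ -0.010204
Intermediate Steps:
n = 11 (n = (-5 + 6)**2*11 = 1**2*11 = 1*11 = 11)
1/(-109 + n) = 1/(-109 + 11) = 1/(-98) = -1/98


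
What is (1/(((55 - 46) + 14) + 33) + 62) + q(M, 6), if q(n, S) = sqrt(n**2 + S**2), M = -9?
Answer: 3473/56 + 3*sqrt(13) ≈ 72.834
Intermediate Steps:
q(n, S) = sqrt(S**2 + n**2)
(1/(((55 - 46) + 14) + 33) + 62) + q(M, 6) = (1/(((55 - 46) + 14) + 33) + 62) + sqrt(6**2 + (-9)**2) = (1/((9 + 14) + 33) + 62) + sqrt(36 + 81) = (1/(23 + 33) + 62) + sqrt(117) = (1/56 + 62) + 3*sqrt(13) = 3473/56 + 3*sqrt(13)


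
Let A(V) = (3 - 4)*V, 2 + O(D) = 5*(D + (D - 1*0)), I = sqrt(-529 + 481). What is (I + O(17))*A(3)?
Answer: -504 - 12*I*sqrt(3) ≈ -504.0 - 20.785*I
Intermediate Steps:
I = 4*I*sqrt(3) (I = sqrt(-48) = 4*I*sqrt(3) ≈ 6.9282*I)
O(D) = -2 + 10*D (O(D) = -2 + 5*(D + (D - 1*0)) = -2 + 5*(D + (D + 0)) = -2 + 5*(D + D) = -2 + 5*(2*D) = -2 + 10*D)
A(V) = -V
(I + O(17))*A(3) = (4*I*sqrt(3) + (-2 + 10*17))*(-1*3) = (4*I*sqrt(3) + (-2 + 170))*(-3) = (4*I*sqrt(3) + 168)*(-3) = (168 + 4*I*sqrt(3))*(-3) = -504 - 12*I*sqrt(3)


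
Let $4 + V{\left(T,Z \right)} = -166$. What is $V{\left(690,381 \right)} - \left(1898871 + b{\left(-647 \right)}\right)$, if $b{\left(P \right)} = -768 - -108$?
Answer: $-1898381$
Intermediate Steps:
$b{\left(P \right)} = -660$ ($b{\left(P \right)} = -768 + 108 = -660$)
$V{\left(T,Z \right)} = -170$ ($V{\left(T,Z \right)} = -4 - 166 = -170$)
$V{\left(690,381 \right)} - \left(1898871 + b{\left(-647 \right)}\right) = -170 - 1898211 = -1898381$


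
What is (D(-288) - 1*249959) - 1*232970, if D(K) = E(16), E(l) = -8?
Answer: -482937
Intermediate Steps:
D(K) = -8
(D(-288) - 1*249959) - 1*232970 = (-8 - 1*249959) - 1*232970 = (-8 - 249959) - 232970 = -249967 - 232970 = -482937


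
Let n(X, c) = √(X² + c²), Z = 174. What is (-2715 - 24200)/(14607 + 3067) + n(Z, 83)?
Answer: -26915/17674 + √37165 ≈ 191.26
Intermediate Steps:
(-2715 - 24200)/(14607 + 3067) + n(Z, 83) = (-2715 - 24200)/(14607 + 3067) + √(174² + 83²) = -26915/17674 + √(30276 + 6889) = -26915*1/17674 + √37165 = -26915/17674 + √37165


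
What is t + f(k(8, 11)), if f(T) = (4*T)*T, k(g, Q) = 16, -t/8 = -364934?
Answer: 2920496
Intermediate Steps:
t = 2919472 (t = -8*(-364934) = 2919472)
f(T) = 4*T**2
t + f(k(8, 11)) = 2919472 + 4*16**2 = 2919472 + 4*256 = 2919472 + 1024 = 2920496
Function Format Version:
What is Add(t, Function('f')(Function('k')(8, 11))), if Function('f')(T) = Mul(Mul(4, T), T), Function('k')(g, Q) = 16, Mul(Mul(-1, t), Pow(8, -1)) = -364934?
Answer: 2920496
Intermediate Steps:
t = 2919472 (t = Mul(-8, -364934) = 2919472)
Function('f')(T) = Mul(4, Pow(T, 2))
Add(t, Function('f')(Function('k')(8, 11))) = Add(2919472, Mul(4, Pow(16, 2))) = Add(2919472, Mul(4, 256)) = Add(2919472, 1024) = 2920496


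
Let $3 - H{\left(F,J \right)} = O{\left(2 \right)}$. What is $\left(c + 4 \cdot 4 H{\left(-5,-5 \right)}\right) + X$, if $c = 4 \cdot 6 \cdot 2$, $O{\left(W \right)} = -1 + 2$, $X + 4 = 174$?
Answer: $250$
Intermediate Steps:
$X = 170$ ($X = -4 + 174 = 170$)
$O{\left(W \right)} = 1$
$H{\left(F,J \right)} = 2$ ($H{\left(F,J \right)} = 3 - 1 = 2$)
$c = 48$ ($c = 24 \cdot 2 = 48$)
$\left(c + 4 \cdot 4 H{\left(-5,-5 \right)}\right) + X = \left(48 + 4 \cdot 4 \cdot 2\right) + 170 = \left(48 + 16 \cdot 2\right) + 170 = \left(48 + 32\right) + 170 = 80 + 170 = 250$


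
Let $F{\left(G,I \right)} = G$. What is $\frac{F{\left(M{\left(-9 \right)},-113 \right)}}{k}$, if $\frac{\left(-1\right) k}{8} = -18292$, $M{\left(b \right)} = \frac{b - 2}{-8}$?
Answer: $\frac{11}{1170688} \approx 9.3962 \cdot 10^{-6}$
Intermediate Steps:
$M{\left(b \right)} = \frac{1}{4} - \frac{b}{8}$ ($M{\left(b \right)} = - \frac{-2 + b}{8} = \frac{1}{4} - \frac{b}{8}$)
$k = 146336$ ($k = \left(-8\right) \left(-18292\right) = 146336$)
$\frac{F{\left(M{\left(-9 \right)},-113 \right)}}{k} = \frac{\frac{1}{4} - - \frac{9}{8}}{146336} = \left(\frac{1}{4} + \frac{9}{8}\right) \frac{1}{146336} = \frac{11}{8} \cdot \frac{1}{146336} = \frac{11}{1170688}$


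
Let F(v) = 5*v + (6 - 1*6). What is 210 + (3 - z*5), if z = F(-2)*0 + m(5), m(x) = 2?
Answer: 203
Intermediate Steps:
F(v) = 5*v (F(v) = 5*v + (6 - 6) = 5*v + 0 = 5*v)
z = 2 (z = (5*(-2))*0 + 2 = -10*0 + 2 = 0 + 2 = 2)
210 + (3 - z*5) = 210 + (3 - 1*2*5) = 210 + (3 - 2*5) = 210 + (3 - 10) = 210 - 7 = 203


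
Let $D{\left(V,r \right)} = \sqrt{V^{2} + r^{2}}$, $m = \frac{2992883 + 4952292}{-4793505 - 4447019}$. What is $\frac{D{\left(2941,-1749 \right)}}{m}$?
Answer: $- \frac{9240524 \sqrt{11708482}}{7945175} \approx -3979.6$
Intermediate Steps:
$m = - \frac{7945175}{9240524}$ ($m = \frac{7945175}{-9240524} = 7945175 \left(- \frac{1}{9240524}\right) = - \frac{7945175}{9240524} \approx -0.85982$)
$\frac{D{\left(2941,-1749 \right)}}{m} = \frac{\sqrt{2941^{2} + \left(-1749\right)^{2}}}{- \frac{7945175}{9240524}} = \sqrt{8649481 + 3059001} \left(- \frac{9240524}{7945175}\right) = \sqrt{11708482} \left(- \frac{9240524}{7945175}\right) = - \frac{9240524 \sqrt{11708482}}{7945175}$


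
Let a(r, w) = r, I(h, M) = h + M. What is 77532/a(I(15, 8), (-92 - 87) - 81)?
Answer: 77532/23 ≈ 3371.0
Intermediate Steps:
I(h, M) = M + h
77532/a(I(15, 8), (-92 - 87) - 81) = 77532/(8 + 15) = 77532/23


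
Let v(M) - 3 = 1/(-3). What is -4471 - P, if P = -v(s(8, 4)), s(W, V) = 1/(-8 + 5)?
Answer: -13405/3 ≈ -4468.3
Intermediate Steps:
s(W, V) = -⅓ (s(W, V) = 1/(-3) = -⅓)
v(M) = 8/3 (v(M) = 3 + 1/(-3) = 3 - ⅓ = 8/3)
P = -8/3 (P = -1*8/3 = -8/3 ≈ -2.6667)
-4471 - P = -4471 - 1*(-8/3) = -4471 + 8/3 = -13405/3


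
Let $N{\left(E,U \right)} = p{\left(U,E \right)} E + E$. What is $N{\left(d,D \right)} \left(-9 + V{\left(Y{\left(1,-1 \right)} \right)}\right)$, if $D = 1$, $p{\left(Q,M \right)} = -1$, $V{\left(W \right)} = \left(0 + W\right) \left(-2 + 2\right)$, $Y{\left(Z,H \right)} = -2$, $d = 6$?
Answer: $0$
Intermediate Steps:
$V{\left(W \right)} = 0$ ($V{\left(W \right)} = W 0 = 0$)
$N{\left(E,U \right)} = 0$ ($N{\left(E,U \right)} = - E + E = 0$)
$N{\left(d,D \right)} \left(-9 + V{\left(Y{\left(1,-1 \right)} \right)}\right) = 0 \left(-9 + 0\right) = 0 \left(-9\right) = 0$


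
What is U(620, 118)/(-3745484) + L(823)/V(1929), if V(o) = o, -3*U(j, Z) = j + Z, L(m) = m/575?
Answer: 1677695191/2077198607850 ≈ 0.00080767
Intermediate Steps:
L(m) = m/575 (L(m) = m*(1/575) = m/575)
U(j, Z) = -Z/3 - j/3 (U(j, Z) = -(j + Z)/3 = -(Z + j)/3 = -Z/3 - j/3)
U(620, 118)/(-3745484) + L(823)/V(1929) = (-⅓*118 - ⅓*620)/(-3745484) + ((1/575)*823)/1929 = (-118/3 - 620/3)*(-1/3745484) + (823/575)*(1/1929) = -246*(-1/3745484) + 823/1109175 = 123/1872742 + 823/1109175 = 1677695191/2077198607850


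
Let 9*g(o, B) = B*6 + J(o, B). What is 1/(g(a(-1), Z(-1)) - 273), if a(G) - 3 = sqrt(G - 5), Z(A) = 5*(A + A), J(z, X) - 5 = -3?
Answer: -9/2515 ≈ -0.0035785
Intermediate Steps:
J(z, X) = 2 (J(z, X) = 5 - 3 = 2)
Z(A) = 10*A (Z(A) = 5*(2*A) = 10*A)
a(G) = 3 + sqrt(-5 + G) (a(G) = 3 + sqrt(G - 5) = 3 + sqrt(-5 + G))
g(o, B) = 2/9 + 2*B/3 (g(o, B) = (B*6 + 2)/9 = (6*B + 2)/9 = (2 + 6*B)/9 = 2/9 + 2*B/3)
1/(g(a(-1), Z(-1)) - 273) = 1/((2/9 + 2*(10*(-1))/3) - 273) = 1/((2/9 + (2/3)*(-10)) - 273) = 1/((2/9 - 20/3) - 273) = 1/(-58/9 - 273) = 1/(-2515/9) = -9/2515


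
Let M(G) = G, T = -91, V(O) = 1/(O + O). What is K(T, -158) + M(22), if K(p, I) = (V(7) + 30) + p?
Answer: -545/14 ≈ -38.929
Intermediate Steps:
V(O) = 1/(2*O)
K(p, I) = 421/14 + p (K(p, I) = ((1/2)/7 + 30) + p = ((1/2)*(1/7) + 30) + p = (1/14 + 30) + p = 421/14 + p)
K(T, -158) + M(22) = (421/14 - 91) + 22 = -853/14 + 22 = -545/14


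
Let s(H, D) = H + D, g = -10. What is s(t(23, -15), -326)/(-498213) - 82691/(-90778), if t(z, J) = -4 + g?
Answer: 41228595703/45226779714 ≈ 0.91160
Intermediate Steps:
t(z, J) = -14 (t(z, J) = -4 - 10 = -14)
s(H, D) = D + H
s(t(23, -15), -326)/(-498213) - 82691/(-90778) = (-326 - 14)/(-498213) - 82691/(-90778) = -340*(-1/498213) - 82691*(-1/90778) = 340/498213 + 82691/90778 = 41228595703/45226779714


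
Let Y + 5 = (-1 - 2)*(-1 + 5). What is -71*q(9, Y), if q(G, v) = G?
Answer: -639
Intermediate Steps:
Y = -17 (Y = -5 + (-1 - 2)*(-1 + 5) = -5 - 3*4 = -5 - 12 = -17)
-71*q(9, Y) = -71*9 = -639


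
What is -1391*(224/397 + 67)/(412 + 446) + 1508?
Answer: 12214185/8734 ≈ 1398.5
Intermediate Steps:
-1391*(224/397 + 67)/(412 + 446) + 1508 = -1391*(224*(1/397) + 67)/858 + 1508 = -1391*(224/397 + 67)/858 + 1508 = -37310793/(397*858) + 1508 = -1391*8941/113542 + 1508 = -956687/8734 + 1508 = 12214185/8734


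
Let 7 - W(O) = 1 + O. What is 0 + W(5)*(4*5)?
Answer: 20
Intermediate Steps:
W(O) = 6 - O (W(O) = 7 - (1 + O) = 7 + (-1 - O) = 6 - O)
0 + W(5)*(4*5) = 0 + (6 - 1*5)*(4*5) = 0 + (6 - 5)*20 = 0 + 1*20 = 0 + 20 = 20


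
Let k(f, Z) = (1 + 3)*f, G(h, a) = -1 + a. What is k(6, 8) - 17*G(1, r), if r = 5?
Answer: -44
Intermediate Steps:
k(f, Z) = 4*f
k(6, 8) - 17*G(1, r) = 4*6 - 17*(-1 + 5) = 24 - 17*4 = 24 - 68 = -44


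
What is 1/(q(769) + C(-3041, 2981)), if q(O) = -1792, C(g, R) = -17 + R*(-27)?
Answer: -1/82296 ≈ -1.2151e-5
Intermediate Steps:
C(g, R) = -17 - 27*R
1/(q(769) + C(-3041, 2981)) = 1/(-1792 + (-17 - 27*2981)) = 1/(-1792 + (-17 - 80487)) = 1/(-1792 - 80504) = 1/(-82296) = -1/82296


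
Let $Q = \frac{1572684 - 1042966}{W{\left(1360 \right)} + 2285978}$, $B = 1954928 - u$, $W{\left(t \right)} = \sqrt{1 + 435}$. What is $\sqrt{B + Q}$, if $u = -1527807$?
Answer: $\frac{\sqrt{3980728059774 + 3482735 \sqrt{109}}}{\sqrt{1142989 + \sqrt{109}}} \approx 1866.2$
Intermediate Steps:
$W{\left(t \right)} = 2 \sqrt{109}$ ($W{\left(t \right)} = \sqrt{436} = 2 \sqrt{109}$)
$B = 3482735$ ($B = 1954928 - -1527807 = 1954928 + 1527807 = 3482735$)
$Q = \frac{529718}{2285978 + 2 \sqrt{109}}$ ($Q = \frac{1572684 - 1042966}{2 \sqrt{109} + 2285978} = \frac{529718}{2285978 + 2 \sqrt{109}} \approx 0.23172$)
$\sqrt{B + Q} = \sqrt{3482735 + \left(\frac{302730923551}{1306423854012} - \frac{264859 \sqrt{109}}{1306423854012}\right)} = \sqrt{\frac{4549928383933406371}{1306423854012} - \frac{264859 \sqrt{109}}{1306423854012}}$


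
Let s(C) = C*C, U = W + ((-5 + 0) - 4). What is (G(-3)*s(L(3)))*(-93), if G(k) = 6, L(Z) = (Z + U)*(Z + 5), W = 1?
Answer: -892800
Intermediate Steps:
U = -8 (U = 1 + ((-5 + 0) - 4) = 1 + (-5 - 4) = 1 - 9 = -8)
L(Z) = (-8 + Z)*(5 + Z) (L(Z) = (Z - 8)*(Z + 5) = (-8 + Z)*(5 + Z))
s(C) = C**2
(G(-3)*s(L(3)))*(-93) = (6*(-40 + 3**2 - 3*3)**2)*(-93) = (6*(-40 + 9 - 9)**2)*(-93) = (6*(-40)**2)*(-93) = (6*1600)*(-93) = 9600*(-93) = -892800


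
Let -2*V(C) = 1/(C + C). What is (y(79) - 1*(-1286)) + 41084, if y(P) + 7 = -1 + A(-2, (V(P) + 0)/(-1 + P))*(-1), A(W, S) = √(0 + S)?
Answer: 42362 - I*√6162/12324 ≈ 42362.0 - 0.0063696*I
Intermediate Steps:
V(C) = -1/(4*C) (V(C) = -1/(2*(C + C)) = -1/(2*C)/2 = -1/(4*C))
A(W, S) = √S
y(P) = -8 - √(-1/(P*(-1 + P)))/2 (y(P) = -7 + (-1 + √((-1/(4*P) + 0)/(-1 + P))*(-1)) = -7 + (-1 + √((-1/(4*P))/(-1 + P))*(-1)) = -7 + (-1 + √(-1/(4*P*(-1 + P)))*(-1)) = -7 + (-1 + (√(-1/(P*(-1 + P)))/2)*(-1)) = -7 + (-1 - √(-1/(P*(-1 + P)))/2) = -8 - √(-1/(P*(-1 + P)))/2)
(y(79) - 1*(-1286)) + 41084 = ((-8 - I*√79/(79*√(-1 + 79))/2) - 1*(-1286)) + 41084 = ((-8 - I*√6162/6162/2) + 1286) + 41084 = ((-8 - I*√6162/12324) + 1286) + 41084 = (1278 - I*√6162/12324) + 41084 = 42362 - I*√6162/12324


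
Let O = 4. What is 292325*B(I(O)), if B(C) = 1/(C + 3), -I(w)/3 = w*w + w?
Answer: -292325/57 ≈ -5128.5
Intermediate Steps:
I(w) = -3*w - 3*w² (I(w) = -3*(w*w + w) = -3*(w² + w) = -3*(w + w²) = -3*w - 3*w²)
B(C) = 1/(3 + C)
292325*B(I(O)) = 292325/(3 - 3*4*(1 + 4)) = 292325/(3 - 3*4*5) = 292325/(3 - 60) = 292325/(-57) = 292325*(-1/57) = -292325/57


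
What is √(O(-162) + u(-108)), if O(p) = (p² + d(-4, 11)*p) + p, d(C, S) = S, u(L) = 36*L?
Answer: 54*√7 ≈ 142.87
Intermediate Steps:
O(p) = p² + 12*p (O(p) = (p² + 11*p) + p = p² + 12*p)
√(O(-162) + u(-108)) = √(-162*(12 - 162) + 36*(-108)) = √(-162*(-150) - 3888) = √(24300 - 3888) = √20412 = 54*√7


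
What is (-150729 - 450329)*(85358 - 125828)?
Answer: 24324817260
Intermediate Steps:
(-150729 - 450329)*(85358 - 125828) = -601058*(-40470) = 24324817260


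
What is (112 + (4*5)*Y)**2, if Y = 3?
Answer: 29584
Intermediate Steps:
(112 + (4*5)*Y)**2 = (112 + (4*5)*3)**2 = (112 + 20*3)**2 = (112 + 60)**2 = 172**2 = 29584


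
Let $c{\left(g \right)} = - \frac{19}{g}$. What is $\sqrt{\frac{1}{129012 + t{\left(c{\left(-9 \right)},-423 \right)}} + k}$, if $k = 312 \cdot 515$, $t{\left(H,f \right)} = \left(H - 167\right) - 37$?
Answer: $\frac{\sqrt{4407077335975851}}{165613} \approx 400.85$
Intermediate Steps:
$t{\left(H,f \right)} = -204 + H$ ($t{\left(H,f \right)} = \left(-167 + H\right) - 37 = -204 + H$)
$k = 160680$
$\sqrt{\frac{1}{129012 + t{\left(c{\left(-9 \right)},-423 \right)}} + k} = \sqrt{\frac{1}{129012 - \left(204 + \frac{19}{-9}\right)} + 160680} = \sqrt{\frac{1}{129012 - \frac{1817}{9}} + 160680} = \sqrt{\frac{1}{\frac{1159291}{9}} + 160680} = \sqrt{\frac{9}{1159291} + 160680} = \sqrt{\frac{186274877889}{1159291}} = \frac{\sqrt{4407077335975851}}{165613}$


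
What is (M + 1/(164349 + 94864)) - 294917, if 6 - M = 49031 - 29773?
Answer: -81436688996/259213 ≈ -3.1417e+5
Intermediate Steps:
M = -19252 (M = 6 - (49031 - 29773) = 6 - 1*19258 = 6 - 19258 = -19252)
(M + 1/(164349 + 94864)) - 294917 = (-19252 + 1/(164349 + 94864)) - 294917 = (-19252 + 1/259213) - 294917 = -4990368675/259213 - 294917 = -81436688996/259213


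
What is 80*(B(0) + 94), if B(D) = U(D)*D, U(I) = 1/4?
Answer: 7520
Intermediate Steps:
U(I) = ¼
B(D) = D/4
80*(B(0) + 94) = 80*((¼)*0 + 94) = 80*(0 + 94) = 80*94 = 7520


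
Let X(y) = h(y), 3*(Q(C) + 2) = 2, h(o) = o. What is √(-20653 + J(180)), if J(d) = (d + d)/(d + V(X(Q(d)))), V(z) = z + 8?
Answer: I*√4047610/14 ≈ 143.7*I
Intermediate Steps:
Q(C) = -4/3 (Q(C) = -2 + (⅓)*2 = -2 + ⅔ = -4/3)
X(y) = y
V(z) = 8 + z
J(d) = 2*d/(20/3 + d) (J(d) = (d + d)/(d + (8 - 4/3)) = (2*d)/(d + 20/3) = (2*d)/(20/3 + d) = 2*d/(20/3 + d))
√(-20653 + J(180)) = √(-20653 + 6*180/(20 + 3*180)) = √(-20653 + 6*180/(20 + 540)) = √(-20653 + 6*180/560) = √(-20653 + 6*180*(1/560)) = √(-20653 + 27/14) = √(-289115/14) = I*√4047610/14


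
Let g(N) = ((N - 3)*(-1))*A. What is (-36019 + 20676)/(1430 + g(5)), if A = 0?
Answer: -15343/1430 ≈ -10.729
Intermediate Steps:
g(N) = 0 (g(N) = ((N - 3)*(-1))*0 = ((-3 + N)*(-1))*0 = (3 - N)*0 = 0)
(-36019 + 20676)/(1430 + g(5)) = (-36019 + 20676)/(1430 + 0) = -15343/1430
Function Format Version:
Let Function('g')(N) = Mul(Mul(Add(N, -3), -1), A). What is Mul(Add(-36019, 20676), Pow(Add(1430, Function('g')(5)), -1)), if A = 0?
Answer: Rational(-15343, 1430) ≈ -10.729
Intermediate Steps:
Function('g')(N) = 0 (Function('g')(N) = Mul(Mul(Add(N, -3), -1), 0) = Mul(Mul(Add(-3, N), -1), 0) = Mul(Add(3, Mul(-1, N)), 0) = 0)
Mul(Add(-36019, 20676), Pow(Add(1430, Function('g')(5)), -1)) = Mul(Add(-36019, 20676), Pow(Add(1430, 0), -1)) = Mul(-15343, Pow(1430, -1)) = Mul(-15343, Rational(1, 1430)) = Rational(-15343, 1430)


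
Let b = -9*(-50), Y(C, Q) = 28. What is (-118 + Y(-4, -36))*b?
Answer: -40500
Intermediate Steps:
b = 450
(-118 + Y(-4, -36))*b = (-118 + 28)*450 = -90*450 = -40500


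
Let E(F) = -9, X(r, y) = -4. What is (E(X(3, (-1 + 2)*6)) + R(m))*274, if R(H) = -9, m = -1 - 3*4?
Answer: -4932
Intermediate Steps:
m = -13 (m = -1 - 12 = -13)
(E(X(3, (-1 + 2)*6)) + R(m))*274 = (-9 - 9)*274 = -18*274 = -4932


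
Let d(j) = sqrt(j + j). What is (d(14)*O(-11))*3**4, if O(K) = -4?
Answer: -648*sqrt(7) ≈ -1714.4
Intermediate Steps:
d(j) = sqrt(2)*sqrt(j) (d(j) = sqrt(2*j) = sqrt(2)*sqrt(j))
(d(14)*O(-11))*3**4 = ((sqrt(2)*sqrt(14))*(-4))*3**4 = ((2*sqrt(7))*(-4))*81 = -8*sqrt(7)*81 = -648*sqrt(7)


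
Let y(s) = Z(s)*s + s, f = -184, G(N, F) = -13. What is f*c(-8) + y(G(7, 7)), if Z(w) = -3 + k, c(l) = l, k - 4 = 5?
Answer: 1381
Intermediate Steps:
k = 9 (k = 4 + 5 = 9)
Z(w) = 6 (Z(w) = -3 + 9 = 6)
y(s) = 7*s (y(s) = 6*s + s = 7*s)
f*c(-8) + y(G(7, 7)) = -184*(-8) + 7*(-13) = 1472 - 91 = 1381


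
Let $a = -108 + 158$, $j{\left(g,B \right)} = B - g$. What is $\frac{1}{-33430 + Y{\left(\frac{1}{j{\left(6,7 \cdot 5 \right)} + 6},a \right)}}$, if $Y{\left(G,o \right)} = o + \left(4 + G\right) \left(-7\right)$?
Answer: $- \frac{5}{167041} \approx -2.9933 \cdot 10^{-5}$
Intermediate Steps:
$a = 50$
$Y{\left(G,o \right)} = -28 + o - 7 G$ ($Y{\left(G,o \right)} = o - \left(28 + 7 G\right) = -28 + o - 7 G$)
$\frac{1}{-33430 + Y{\left(\frac{1}{j{\left(6,7 \cdot 5 \right)} + 6},a \right)}} = \frac{1}{-33430 - \left(-22 + \frac{7}{\left(7 \cdot 5 - 6\right) + 6}\right)} = \frac{1}{-33430 - \left(-22 + \frac{7}{\left(35 - 6\right) + 6}\right)} = \frac{1}{-33430 - \left(-22 + \frac{7}{29 + 6}\right)} = \frac{1}{-33430 - \left(-22 + \frac{1}{5}\right)} = \frac{1}{-33430 - - \frac{109}{5}} = \frac{1}{-33430 + \frac{109}{5}} = \frac{1}{- \frac{167041}{5}} = - \frac{5}{167041}$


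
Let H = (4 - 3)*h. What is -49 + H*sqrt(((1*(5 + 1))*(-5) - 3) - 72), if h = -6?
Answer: -49 - 6*I*sqrt(105) ≈ -49.0 - 61.482*I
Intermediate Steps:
H = -6 (H = (4 - 3)*(-6) = 1*(-6) = -6)
-49 + H*sqrt(((1*(5 + 1))*(-5) - 3) - 72) = -49 - 6*sqrt(((1*(5 + 1))*(-5) - 3) - 72) = -49 - 6*sqrt(((1*6)*(-5) - 3) - 72) = -49 - 6*sqrt((6*(-5) - 3) - 72) = -49 - 6*sqrt((-30 - 3) - 72) = -49 - 6*sqrt(-33 - 72) = -49 - 6*I*sqrt(105)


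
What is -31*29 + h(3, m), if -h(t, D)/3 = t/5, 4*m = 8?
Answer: -4504/5 ≈ -900.80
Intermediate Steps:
m = 2 (m = (¼)*8 = 2)
h(t, D) = -3*t/5
-31*29 + h(3, m) = -31*29 - ⅗*3 = -899 - 9/5 = -4504/5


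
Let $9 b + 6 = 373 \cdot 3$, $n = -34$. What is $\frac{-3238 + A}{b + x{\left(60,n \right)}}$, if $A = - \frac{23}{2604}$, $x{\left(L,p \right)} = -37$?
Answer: $- \frac{1686355}{45136} \approx -37.362$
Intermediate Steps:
$b = \frac{371}{3}$ ($b = - \frac{2}{3} + \frac{373 \cdot 3}{9} = - \frac{2}{3} + \frac{1}{9} \cdot 1119 = - \frac{2}{3} + \frac{373}{3} = \frac{371}{3} \approx 123.67$)
$A = - \frac{23}{2604}$ ($A = \left(-23\right) \frac{1}{2604} = - \frac{23}{2604} \approx -0.0088326$)
$\frac{-3238 + A}{b + x{\left(60,n \right)}} = \frac{-3238 - \frac{23}{2604}}{\frac{371}{3} - 37} = - \frac{8431775}{2604 \cdot \frac{260}{3}} = \left(- \frac{8431775}{2604}\right) \frac{3}{260} = - \frac{1686355}{45136}$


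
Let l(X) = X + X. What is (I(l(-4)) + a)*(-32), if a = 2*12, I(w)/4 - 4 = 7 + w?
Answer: -1152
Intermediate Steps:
l(X) = 2*X
I(w) = 44 + 4*w (I(w) = 16 + 4*(7 + w) = 16 + (28 + 4*w) = 44 + 4*w)
a = 24
(I(l(-4)) + a)*(-32) = ((44 + 4*(2*(-4))) + 24)*(-32) = ((44 + 4*(-8)) + 24)*(-32) = ((44 - 32) + 24)*(-32) = (12 + 24)*(-32) = 36*(-32) = -1152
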